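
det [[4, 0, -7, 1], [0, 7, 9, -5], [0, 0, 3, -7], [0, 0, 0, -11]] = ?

-924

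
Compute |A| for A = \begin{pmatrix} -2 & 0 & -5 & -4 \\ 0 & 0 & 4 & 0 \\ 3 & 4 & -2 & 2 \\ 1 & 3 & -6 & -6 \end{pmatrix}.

Expand along row 2 (it has 3 zeros):
  − (4) · M_23   where M_23 = det([-2 0 -4; 3 4 2; 1 3 -6]) = 40
det = (-1)·(4)·(40) = -160

The determinant is -160.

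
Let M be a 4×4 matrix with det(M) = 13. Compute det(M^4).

28561

det(M^4) = (det M)^4 = (13)^4 = 28561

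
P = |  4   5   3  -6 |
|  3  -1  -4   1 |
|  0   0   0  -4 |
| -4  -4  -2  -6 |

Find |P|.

24

Expand along row 3 (it has 3 zeros):
  − (-4) · M_34   where M_34 = det([4 5 3; 3 -1 -4; -4 -4 -2]) = 6
det = (-1)·(-4)·(6) = 24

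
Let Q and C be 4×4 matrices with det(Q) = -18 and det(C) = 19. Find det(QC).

det(QC) = det(Q)·det(C) = (-18)·(19) = -342

det(QC) = -342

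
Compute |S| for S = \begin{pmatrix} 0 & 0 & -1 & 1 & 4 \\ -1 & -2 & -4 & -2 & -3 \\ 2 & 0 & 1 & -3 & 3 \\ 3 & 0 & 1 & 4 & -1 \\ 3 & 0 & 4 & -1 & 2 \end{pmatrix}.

-420

Expand along column 2 (it has 4 zeros):
  + (-2) · M_22   where M_22 = det([0 -1 1 4; 2 1 -3 3; 3 1 4 -1; 3 4 -1 2]) = 210
det = (+1)·(-2)·(210) = -420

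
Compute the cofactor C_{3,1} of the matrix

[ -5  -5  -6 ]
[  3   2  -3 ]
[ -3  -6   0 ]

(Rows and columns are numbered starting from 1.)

Delete row 3 and column 1; the remaining 2×2 submatrix is [-5 -6; 2 -3].
Its determinant is (-5)·(-3) − (-6)·2 = 27.
The cofactor carries sign (−1)^(3+1) = +1, so C_{3,1} = +(27) = 27.

27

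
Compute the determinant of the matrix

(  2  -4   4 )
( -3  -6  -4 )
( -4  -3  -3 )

Expand along row 1:
  + 2 · |-6 -4; -3 -3| = 2·(18 − 12) = 12
  − (-4) · |-3 -4; -4 -3| = −(-4)·(9 − 16) = -28
  + 4 · |-3 -6; -4 -3| = 4·(9 − 24) = -60
Sum: (12) + (-28) + (-60) = -76

-76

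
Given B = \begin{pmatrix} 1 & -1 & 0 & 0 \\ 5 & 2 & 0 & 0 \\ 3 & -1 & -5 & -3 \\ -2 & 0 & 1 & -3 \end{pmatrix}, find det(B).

B is block lower-triangular with a 2×2 block and a 2×2 block on the diagonal, so its determinant equals the product of the determinants of the diagonal blocks.
det of the 2×2 block = 7
det of the 2×2 block = 18
det = (7)·(18) = 126

The determinant is 126.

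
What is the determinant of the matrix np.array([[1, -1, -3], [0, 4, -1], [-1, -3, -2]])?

Expand along column 1:
  + 1 · |4 -1; -3 -2| = 1·(-8 − 3) = -11
  + (-1) · |-1 -3; 4 -1| = (-1)·(1 − (-12)) = -13
Sum: (-11) + (-13) = -24

The determinant is -24.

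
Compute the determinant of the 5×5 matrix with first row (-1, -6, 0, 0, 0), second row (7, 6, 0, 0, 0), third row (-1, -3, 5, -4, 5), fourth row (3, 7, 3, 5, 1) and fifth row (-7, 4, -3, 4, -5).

The matrix is block lower-triangular with a 2×2 block and a 3×3 block on the diagonal, so its determinant equals the product of the determinants of the diagonal blocks.
det of the 2×2 block = 36
det of the 3×3 block = -58
det = (36)·(-58) = -2088

-2088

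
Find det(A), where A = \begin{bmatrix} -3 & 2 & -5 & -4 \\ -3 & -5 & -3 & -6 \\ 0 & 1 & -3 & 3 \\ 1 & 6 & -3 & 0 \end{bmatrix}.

342

Expand along row 3 (it has 1 zero):
  − (1) · M_32   where M_32 = det([-3 -5 -4; -3 -3 -6; 1 -3 0]) = 36
  + (-3) · M_33   where M_33 = det([-3 2 -4; -3 -5 -6; 1 6 0]) = -68
  − (3) · M_34   where M_34 = det([-3 2 -5; -3 -5 -3; 1 6 -3]) = -58
det = (-1)·(1)·(36) + (+1)·(-3)·(-68) + (-1)·(3)·(-58) = 342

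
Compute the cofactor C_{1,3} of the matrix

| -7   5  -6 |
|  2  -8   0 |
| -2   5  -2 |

Delete row 1 and column 3; the remaining 2×2 submatrix is [2 -8; -2 5].
Its determinant is 2·5 − (-8)·(-2) = -6.
The cofactor carries sign (−1)^(1+3) = +1, so C_{1,3} = +(-6) = -6.

The cofactor is -6.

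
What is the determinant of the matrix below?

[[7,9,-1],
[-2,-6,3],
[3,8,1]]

-113

Expand along column 1:
  + 7 · |-6 3; 8 1| = 7·(-6 − 24) = -210
  − (-2) · |9 -1; 8 1| = −(-2)·(9 − (-8)) = 34
  + 3 · |9 -1; -6 3| = 3·(27 − 6) = 63
Sum: (-210) + (34) + (63) = -113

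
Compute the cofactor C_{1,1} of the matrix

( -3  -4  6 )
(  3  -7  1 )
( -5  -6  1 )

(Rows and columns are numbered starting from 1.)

-1

Delete row 1 and column 1; the remaining 2×2 submatrix is [-7 1; -6 1].
Its determinant is (-7)·1 − 1·(-6) = -1.
The cofactor carries sign (−1)^(1+1) = +1, so C_{1,1} = +(-1) = -1.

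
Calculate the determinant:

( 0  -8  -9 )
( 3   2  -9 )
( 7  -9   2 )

921

Expand along column 1:
  − 3 · |-8 -9; -9 2| = −3·(-16 − 81) = 291
  + 7 · |-8 -9; 2 -9| = 7·(72 − (-18)) = 630
Sum: (291) + (630) = 921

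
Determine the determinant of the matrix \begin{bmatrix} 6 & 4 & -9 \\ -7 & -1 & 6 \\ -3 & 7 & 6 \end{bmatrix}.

The determinant is 276.

Expand along column 1:
  + 6 · |-1 6; 7 6| = 6·(-6 − 42) = -288
  − (-7) · |4 -9; 7 6| = −(-7)·(24 − (-63)) = 609
  + (-3) · |4 -9; -1 6| = (-3)·(24 − 9) = -45
Sum: (-288) + (609) + (-45) = 276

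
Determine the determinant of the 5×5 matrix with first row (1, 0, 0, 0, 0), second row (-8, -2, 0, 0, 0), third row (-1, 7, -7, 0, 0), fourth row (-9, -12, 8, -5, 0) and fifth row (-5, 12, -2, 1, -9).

The matrix is lower triangular, so the determinant is the product of the diagonal entries:
det = (1) · (-2) · (-7) · (-5) · (-9) = 630

630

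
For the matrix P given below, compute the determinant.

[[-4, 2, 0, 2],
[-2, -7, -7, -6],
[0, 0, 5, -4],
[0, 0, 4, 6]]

P is block upper-triangular with a 2×2 block and a 2×2 block on the diagonal, so its determinant equals the product of the determinants of the diagonal blocks.
det of the 2×2 block = 32
det of the 2×2 block = 46
det = (32)·(46) = 1472

The determinant is 1472.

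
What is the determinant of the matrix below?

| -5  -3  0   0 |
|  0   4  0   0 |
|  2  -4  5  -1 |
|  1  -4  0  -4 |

The matrix is block lower-triangular with a 2×2 block and a 2×2 block on the diagonal, so its determinant equals the product of the determinants of the diagonal blocks.
det of the 2×2 block = -20
det of the 2×2 block = -20
det = (-20)·(-20) = 400

400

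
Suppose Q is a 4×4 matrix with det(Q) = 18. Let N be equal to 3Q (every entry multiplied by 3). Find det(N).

For a 4×4 matrix, det(3Q) = 3^4·det(Q) = 81·det(Q).
det(N) = (81)·(18) = 1458

1458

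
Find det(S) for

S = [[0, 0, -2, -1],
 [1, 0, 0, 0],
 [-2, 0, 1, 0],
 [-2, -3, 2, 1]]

det(S) = 3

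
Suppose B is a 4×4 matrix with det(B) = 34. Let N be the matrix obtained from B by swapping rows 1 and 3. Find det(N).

Swapping two rows multiplies the determinant by −1.
det(N) = (-1)·(34) = -34

The determinant is -34.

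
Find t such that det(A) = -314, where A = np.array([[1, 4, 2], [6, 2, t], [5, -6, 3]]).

-6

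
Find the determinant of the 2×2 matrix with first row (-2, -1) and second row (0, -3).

The determinant is 6.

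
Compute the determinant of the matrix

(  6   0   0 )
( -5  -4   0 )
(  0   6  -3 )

The matrix is lower triangular, so the determinant is the product of the diagonal entries:
det = (6) · (-4) · (-3) = 72

72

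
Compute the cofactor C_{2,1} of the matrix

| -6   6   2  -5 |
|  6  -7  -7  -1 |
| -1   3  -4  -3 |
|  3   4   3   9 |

Delete row 2 and column 1; the remaining 3×3 submatrix is [6 2 -5; 3 -4 -3; 4 3 9].
Its determinant is -365.
The cofactor carries sign (−1)^(2+1) = −1, so C_{2,1} = −(-365) = 365.

365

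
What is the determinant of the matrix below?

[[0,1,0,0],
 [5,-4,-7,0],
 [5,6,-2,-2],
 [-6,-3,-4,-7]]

Expand along row 1 (it has 3 zeros):
  − (1) · M_12   where M_12 = det([5 -7 0; 5 -2 -2; -6 -4 -7]) = -299
det = (-1)·(1)·(-299) = 299

299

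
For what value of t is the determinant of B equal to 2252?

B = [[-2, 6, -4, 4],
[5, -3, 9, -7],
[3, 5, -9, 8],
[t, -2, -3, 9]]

Expanding along the column containing t, det(B) is linear in t: det(B) = (-26)·t + (2356).
Set (-26)·t + (2356) = 2252  ⇒  (-26)·t = -104  ⇒  t = 4.

t = 4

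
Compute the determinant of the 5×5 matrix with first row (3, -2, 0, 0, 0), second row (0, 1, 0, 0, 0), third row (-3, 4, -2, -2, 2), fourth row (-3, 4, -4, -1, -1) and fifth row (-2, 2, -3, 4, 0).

The determinant is -156.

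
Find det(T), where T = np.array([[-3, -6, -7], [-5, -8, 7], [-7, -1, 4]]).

Expand along row 1:
  + (-3) · |-8 7; -1 4| = (-3)·(-32 − (-7)) = 75
  − (-6) · |-5 7; -7 4| = −(-6)·(-20 − (-49)) = 174
  + (-7) · |-5 -8; -7 -1| = (-7)·(5 − 56) = 357
Sum: (75) + (174) + (357) = 606

The determinant is 606.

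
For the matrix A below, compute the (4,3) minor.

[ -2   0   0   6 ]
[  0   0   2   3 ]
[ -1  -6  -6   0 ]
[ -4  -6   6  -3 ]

Delete row 4 and column 3; the remaining 3×3 submatrix is [-2 0 6; 0 0 3; -1 -6 0].
Its determinant is -36.

-36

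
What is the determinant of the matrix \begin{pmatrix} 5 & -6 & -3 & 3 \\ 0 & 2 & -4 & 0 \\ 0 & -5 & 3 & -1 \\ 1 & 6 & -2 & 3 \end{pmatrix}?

Expand along row 2 (it has 2 zeros):
  + (2) · M_22   where M_22 = det([5 -3 3; 0 3 -1; 1 -2 3]) = 29
  − (-4) · M_23   where M_23 = det([5 -6 3; 0 -5 -1; 1 6 3]) = -24
det = (+1)·(2)·(29) + (-1)·(-4)·(-24) = -38

The determinant is -38.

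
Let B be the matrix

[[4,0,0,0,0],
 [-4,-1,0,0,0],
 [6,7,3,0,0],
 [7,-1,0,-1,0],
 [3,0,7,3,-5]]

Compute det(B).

-60

B is lower triangular, so det(B) is the product of the diagonal entries:
det = (4) · (-1) · (3) · (-1) · (-5) = -60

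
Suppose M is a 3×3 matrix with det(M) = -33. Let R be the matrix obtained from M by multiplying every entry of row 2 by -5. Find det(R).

Scaling one row by -5 multiplies the determinant by -5.
det(R) = (-5)·(-33) = 165

165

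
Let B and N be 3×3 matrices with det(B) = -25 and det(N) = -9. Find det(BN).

det(BN) = 225

det(BN) = det(B)·det(N) = (-25)·(-9) = 225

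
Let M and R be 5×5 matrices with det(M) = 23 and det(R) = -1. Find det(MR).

-23

det(MR) = det(M)·det(R) = (23)·(-1) = -23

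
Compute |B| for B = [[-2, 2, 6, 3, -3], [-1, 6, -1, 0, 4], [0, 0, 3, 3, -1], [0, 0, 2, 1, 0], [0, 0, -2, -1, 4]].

120

B is block upper-triangular with a 2×2 block and a 3×3 block on the diagonal, so its determinant equals the product of the determinants of the diagonal blocks.
det of the 2×2 block = -10
det of the 3×3 block = -12
det = (-10)·(-12) = 120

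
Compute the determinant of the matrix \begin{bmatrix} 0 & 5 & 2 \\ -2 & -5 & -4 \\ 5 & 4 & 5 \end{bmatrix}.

Expand along column 1:
  − (-2) · |5 2; 4 5| = −(-2)·(25 − 8) = 34
  + 5 · |5 2; -5 -4| = 5·(-20 − (-10)) = -50
Sum: (34) + (-50) = -16

-16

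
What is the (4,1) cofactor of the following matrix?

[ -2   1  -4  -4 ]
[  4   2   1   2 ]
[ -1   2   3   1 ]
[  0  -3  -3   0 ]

Delete row 4 and column 1; the remaining 3×3 submatrix is [1 -4 -4; 2 1 2; 2 3 1].
Its determinant is -29.
The cofactor carries sign (−1)^(4+1) = −1, so C_{4,1} = −(-29) = 29.

29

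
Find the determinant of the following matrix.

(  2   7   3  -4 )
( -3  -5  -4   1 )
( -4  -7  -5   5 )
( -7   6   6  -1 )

Expand along row 1:
  + (2) · M_11   where M_11 = det([-5 -4 1; -7 -5 5; 6 6 -1]) = 21
  − (7) · M_12   where M_12 = det([-3 -4 1; -4 -5 5; -7 6 -1]) = 172
  + (3) · M_13   where M_13 = det([-3 -5 1; -4 -7 5; -7 6 -1]) = 191
  − (-4) · M_14   where M_14 = det([-3 -5 -4; -4 -7 -5; -7 6 6]) = 33
det = (+1)·(2)·(21) + (-1)·(7)·(172) + (+1)·(3)·(191) + (-1)·(-4)·(33) = -457

The determinant is -457.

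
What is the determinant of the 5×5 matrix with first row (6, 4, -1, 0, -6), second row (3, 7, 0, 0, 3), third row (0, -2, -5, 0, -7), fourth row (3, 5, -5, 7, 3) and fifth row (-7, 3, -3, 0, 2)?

Expand along column 4 (it has 4 zeros):
  + (7) · M_44   where M_44 = det([6 4 -1 -6; 3 7 0 3; 0 -2 -5 -7; -7 3 -3 2]) = 1364
det = (+1)·(7)·(1364) = 9548

9548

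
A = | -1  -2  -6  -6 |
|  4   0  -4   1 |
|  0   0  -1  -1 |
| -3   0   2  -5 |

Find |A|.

26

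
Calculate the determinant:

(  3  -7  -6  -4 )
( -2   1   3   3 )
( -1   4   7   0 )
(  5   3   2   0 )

Expand along column 4 (it has 2 zeros):
  − (-4) · M_14   where M_14 = det([-2 1 3; -1 4 7; 5 3 2]) = -6
  + (3) · M_24   where M_24 = det([3 -7 -6; -1 4 7; 5 3 2]) = -160
det = (-1)·(-4)·(-6) + (+1)·(3)·(-160) = -504

The determinant is -504.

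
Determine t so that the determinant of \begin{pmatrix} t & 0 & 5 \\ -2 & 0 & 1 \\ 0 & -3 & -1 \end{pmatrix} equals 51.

t = 7

Expanding along the row containing t, det(B) is linear in t: det(B) = (3)·t + (30).
Set (3)·t + (30) = 51  ⇒  (3)·t = 21  ⇒  t = 7.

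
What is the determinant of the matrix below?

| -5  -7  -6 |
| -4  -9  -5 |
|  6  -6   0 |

-108

Expand along row 3:
  + 6 · |-7 -6; -9 -5| = 6·(35 − 54) = -114
  − (-6) · |-5 -6; -4 -5| = −(-6)·(25 − 24) = 6
Sum: (-114) + (6) = -108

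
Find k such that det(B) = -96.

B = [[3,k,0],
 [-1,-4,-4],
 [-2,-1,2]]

-6

Expanding along the row containing k, det(B) is linear in k: det(B) = (10)·k + (-36).
Set (10)·k + (-36) = -96  ⇒  (10)·k = -60  ⇒  k = -6.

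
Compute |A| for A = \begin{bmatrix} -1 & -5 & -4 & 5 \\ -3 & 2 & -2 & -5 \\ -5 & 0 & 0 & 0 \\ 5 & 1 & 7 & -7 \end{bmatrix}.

Expand along row 3 (it has 3 zeros):
  + (-5) · M_31   where M_31 = det([-5 -4 5; 2 -2 -5; 1 7 -7]) = -201
det = (+1)·(-5)·(-201) = 1005

1005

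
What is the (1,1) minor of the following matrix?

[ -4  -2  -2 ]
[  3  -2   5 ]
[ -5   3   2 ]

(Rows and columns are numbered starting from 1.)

The minor is -19.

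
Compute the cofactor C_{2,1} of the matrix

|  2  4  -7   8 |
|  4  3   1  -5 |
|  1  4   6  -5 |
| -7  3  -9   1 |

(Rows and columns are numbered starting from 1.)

455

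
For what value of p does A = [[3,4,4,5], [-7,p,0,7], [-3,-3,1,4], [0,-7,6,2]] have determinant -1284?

4

Expanding along the row containing p, det(A) is linear in p: det(A) = (-132)·p + (-756).
Set (-132)·p + (-756) = -1284  ⇒  (-132)·p = -528  ⇒  p = 4.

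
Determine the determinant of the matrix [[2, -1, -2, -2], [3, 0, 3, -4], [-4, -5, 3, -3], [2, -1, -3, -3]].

-116

Expand along row 2 (it has 1 zero):
  − (3) · M_21   where M_21 = det([-1 -2 -2; -5 3 -3; -1 -3 -3]) = 6
  − (3) · M_23   where M_23 = det([2 -1 -2; -4 -5 -3; 2 -1 -3]) = 14
  + (-4) · M_24   where M_24 = det([2 -1 -2; -4 -5 3; 2 -1 -3]) = 14
det = (-1)·(3)·(6) + (-1)·(3)·(14) + (+1)·(-4)·(14) = -116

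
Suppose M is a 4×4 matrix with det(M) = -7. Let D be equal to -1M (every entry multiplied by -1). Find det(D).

For a 4×4 matrix, det(-1M) = (-1)^4·det(M) = 1·det(M).
det(D) = (1)·(-7) = -7

-7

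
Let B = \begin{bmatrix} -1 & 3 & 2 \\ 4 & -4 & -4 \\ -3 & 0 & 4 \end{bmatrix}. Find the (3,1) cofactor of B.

The cofactor is -4.

Delete row 3 and column 1; the remaining 2×2 submatrix is [3 2; -4 -4].
Its determinant is 3·(-4) − 2·(-4) = -4.
The cofactor carries sign (−1)^(3+1) = +1, so C_{3,1} = +(-4) = -4.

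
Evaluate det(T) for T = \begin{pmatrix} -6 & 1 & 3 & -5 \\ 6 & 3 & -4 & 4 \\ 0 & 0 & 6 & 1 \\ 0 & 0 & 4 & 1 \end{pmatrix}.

T is block upper-triangular with a 2×2 block and a 2×2 block on the diagonal, so its determinant equals the product of the determinants of the diagonal blocks.
det of the 2×2 block = -24
det of the 2×2 block = 2
det = (-24)·(2) = -48

|T| = -48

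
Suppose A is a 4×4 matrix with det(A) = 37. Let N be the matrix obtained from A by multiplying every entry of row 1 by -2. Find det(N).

-74

Scaling one row by -2 multiplies the determinant by -2.
det(N) = (-2)·(37) = -74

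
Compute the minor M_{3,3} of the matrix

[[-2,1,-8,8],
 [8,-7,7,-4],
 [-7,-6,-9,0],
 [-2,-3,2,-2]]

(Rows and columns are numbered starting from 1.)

Delete row 3 and column 3; the remaining 3×3 submatrix is [-2 1 8; 8 -7 -4; -2 -3 -2].
Its determinant is -284.

-284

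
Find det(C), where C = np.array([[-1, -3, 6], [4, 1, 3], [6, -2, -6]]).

Expand along row 1:
  + (-1) · |1 3; -2 -6| = (-1)·(-6 − (-6)) = 0
  − (-3) · |4 3; 6 -6| = −(-3)·(-24 − 18) = -126
  + 6 · |4 1; 6 -2| = 6·(-8 − 6) = -84
Sum: (0) + (-126) + (-84) = -210

The determinant is -210.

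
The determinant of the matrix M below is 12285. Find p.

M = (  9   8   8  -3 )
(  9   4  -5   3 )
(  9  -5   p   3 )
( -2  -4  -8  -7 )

p = -2

Expanding along the row containing p, det(M) is linear in p: det(M) = (396)·p + (13077).
Set (396)·p + (13077) = 12285  ⇒  (396)·p = -792  ⇒  p = -2.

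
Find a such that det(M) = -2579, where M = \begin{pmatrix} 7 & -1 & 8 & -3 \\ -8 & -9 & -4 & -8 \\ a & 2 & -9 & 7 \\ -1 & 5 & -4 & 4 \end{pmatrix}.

9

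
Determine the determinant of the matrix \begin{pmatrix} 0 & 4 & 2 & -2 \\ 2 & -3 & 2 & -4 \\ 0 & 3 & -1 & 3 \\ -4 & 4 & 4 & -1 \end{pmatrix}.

Expand along column 1 (it has 2 zeros):
  − (2) · M_21   where M_21 = det([4 2 -2; 3 -1 3; 4 4 -1]) = -46
  − (-4) · M_41   where M_41 = det([4 2 -2; -3 2 -4; 3 -1 3]) = 8
det = (-1)·(2)·(-46) + (-1)·(-4)·(8) = 124

The determinant is 124.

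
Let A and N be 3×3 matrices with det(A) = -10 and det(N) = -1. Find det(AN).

|AN| = 10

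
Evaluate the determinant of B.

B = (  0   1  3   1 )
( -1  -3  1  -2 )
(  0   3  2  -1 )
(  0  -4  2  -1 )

Expand along column 1 (it has 3 zeros):
  − (-1) · M_21   where M_21 = det([1 3 1; 3 2 -1; -4 2 -1]) = 35
det = (-1)·(-1)·(35) = 35

35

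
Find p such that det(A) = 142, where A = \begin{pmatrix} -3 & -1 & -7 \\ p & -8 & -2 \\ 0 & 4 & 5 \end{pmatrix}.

p = -2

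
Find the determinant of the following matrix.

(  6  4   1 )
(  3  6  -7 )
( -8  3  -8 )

Expand along column 1:
  + 6 · |6 -7; 3 -8| = 6·(-48 − (-21)) = -162
  − 3 · |4 1; 3 -8| = −3·(-32 − 3) = 105
  + (-8) · |4 1; 6 -7| = (-8)·(-28 − 6) = 272
Sum: (-162) + (105) + (272) = 215

215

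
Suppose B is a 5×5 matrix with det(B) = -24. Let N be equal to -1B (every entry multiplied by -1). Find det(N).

For a 5×5 matrix, det(-1B) = (-1)^5·det(B) = -1·det(B).
det(N) = (-1)·(-24) = 24

24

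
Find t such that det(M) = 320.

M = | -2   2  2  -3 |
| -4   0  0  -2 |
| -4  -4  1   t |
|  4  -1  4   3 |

Expanding along the column containing t, det(M) is linear in t: det(M) = (-40)·t + (80).
Set (-40)·t + (80) = 320  ⇒  (-40)·t = 240  ⇒  t = -6.

t = -6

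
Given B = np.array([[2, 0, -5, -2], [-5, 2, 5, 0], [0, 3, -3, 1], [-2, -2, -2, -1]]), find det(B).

229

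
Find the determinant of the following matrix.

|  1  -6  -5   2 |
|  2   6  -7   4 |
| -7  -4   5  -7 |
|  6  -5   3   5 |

-693

Expand along row 1:
  + (1) · M_11   where M_11 = det([6 -7 4; -4 5 -7; -5 3 5]) = -57
  − (-6) · M_12   where M_12 = det([2 -7 4; -7 5 -7; 6 3 5]) = -63
  + (-5) · M_13   where M_13 = det([2 6 4; -7 -4 -7; 6 -5 5]) = 84
  − (2) · M_14   where M_14 = det([2 6 -7; -7 -4 5; 6 -5 3]) = -81
det = (+1)·(1)·(-57) + (-1)·(-6)·(-63) + (+1)·(-5)·(84) + (-1)·(2)·(-81) = -693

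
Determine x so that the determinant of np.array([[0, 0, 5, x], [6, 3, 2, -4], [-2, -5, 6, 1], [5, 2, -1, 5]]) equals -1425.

x = 5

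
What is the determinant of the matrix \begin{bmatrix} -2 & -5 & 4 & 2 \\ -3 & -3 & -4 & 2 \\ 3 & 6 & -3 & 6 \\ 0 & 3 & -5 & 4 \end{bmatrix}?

Expand along row 4 (it has 1 zero):
  + (3) · M_42   where M_42 = det([-2 4 2; -3 -4 2; 3 -3 6]) = 174
  − (-5) · M_43   where M_43 = det([-2 -5 2; -3 -3 2; 3 6 6]) = -78
  + (4) · M_44   where M_44 = det([-2 -5 4; -3 -3 -4; 3 6 -3]) = 3
det = (+1)·(3)·(174) + (-1)·(-5)·(-78) + (+1)·(4)·(3) = 144

144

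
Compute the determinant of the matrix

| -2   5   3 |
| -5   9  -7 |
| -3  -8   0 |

Expand along column 3:
  + 3 · |-5 9; -3 -8| = 3·(40 − (-27)) = 201
  − (-7) · |-2 5; -3 -8| = −(-7)·(16 − (-15)) = 217
Sum: (201) + (217) = 418

418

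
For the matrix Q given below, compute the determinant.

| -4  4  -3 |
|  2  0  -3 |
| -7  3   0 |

Expand along column 2:
  − 4 · |2 -3; -7 0| = −4·(0 − 21) = 84
  − 3 · |-4 -3; 2 -3| = −3·(12 − (-6)) = -54
Sum: (84) + (-54) = 30

30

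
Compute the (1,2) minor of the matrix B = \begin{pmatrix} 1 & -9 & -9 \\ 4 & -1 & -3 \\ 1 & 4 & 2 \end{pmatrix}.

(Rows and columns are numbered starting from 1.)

11

Delete row 1 and column 2; the remaining 2×2 submatrix is [4 -3; 1 2].
Its determinant is 4·2 − (-3)·1 = 11.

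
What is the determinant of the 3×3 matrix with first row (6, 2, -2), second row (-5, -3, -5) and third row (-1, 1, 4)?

Expand along column 1:
  + 6 · |-3 -5; 1 4| = 6·(-12 − (-5)) = -42
  − (-5) · |2 -2; 1 4| = −(-5)·(8 − (-2)) = 50
  + (-1) · |2 -2; -3 -5| = (-1)·(-10 − 6) = 16
Sum: (-42) + (50) + (16) = 24

24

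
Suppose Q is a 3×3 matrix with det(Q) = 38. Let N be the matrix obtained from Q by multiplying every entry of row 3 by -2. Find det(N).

Scaling one row by -2 multiplies the determinant by -2.
det(N) = (-2)·(38) = -76

The determinant is -76.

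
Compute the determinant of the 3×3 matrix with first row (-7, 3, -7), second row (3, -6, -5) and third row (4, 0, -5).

Expand along column 2:
  − 3 · |3 -5; 4 -5| = −3·(-15 − (-20)) = -15
  + (-6) · |-7 -7; 4 -5| = (-6)·(35 − (-28)) = -378
Sum: (-15) + (-378) = -393

The determinant is -393.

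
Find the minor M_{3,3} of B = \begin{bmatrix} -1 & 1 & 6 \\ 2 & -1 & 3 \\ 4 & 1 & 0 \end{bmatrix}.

-1

Delete row 3 and column 3; the remaining 2×2 submatrix is [-1 1; 2 -1].
Its determinant is (-1)·(-1) − 1·2 = -1.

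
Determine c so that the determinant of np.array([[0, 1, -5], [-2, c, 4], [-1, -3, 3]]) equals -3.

-5

Expanding along the column containing c, det(A) is linear in c: det(A) = (-5)·c + (-28).
Set (-5)·c + (-28) = -3  ⇒  (-5)·c = 25  ⇒  c = -5.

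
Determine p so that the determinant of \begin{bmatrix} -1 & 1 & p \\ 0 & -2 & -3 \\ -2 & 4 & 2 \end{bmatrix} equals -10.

Expanding along the column containing p, det(A) is linear in p: det(A) = (-4)·p + (-2).
Set (-4)·p + (-2) = -10  ⇒  (-4)·p = -8  ⇒  p = 2.

2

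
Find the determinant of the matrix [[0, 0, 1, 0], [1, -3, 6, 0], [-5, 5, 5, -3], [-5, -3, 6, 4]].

-94

Expand along row 1 (it has 3 zeros):
  + (1) · M_13   where M_13 = det([1 -3 0; -5 5 -3; -5 -3 4]) = -94
det = (+1)·(1)·(-94) = -94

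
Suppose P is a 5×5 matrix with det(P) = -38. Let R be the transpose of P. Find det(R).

det(R) = -38

det(Pᵀ) = det(P).
det(R) = (1)·(-38) = -38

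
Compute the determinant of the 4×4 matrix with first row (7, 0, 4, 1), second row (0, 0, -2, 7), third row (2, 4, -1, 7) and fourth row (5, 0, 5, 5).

Expand along column 2 (it has 3 zeros):
  − (4) · M_32   where M_32 = det([7 4 1; 0 -2 7; 5 5 5]) = -165
det = (-1)·(4)·(-165) = 660

660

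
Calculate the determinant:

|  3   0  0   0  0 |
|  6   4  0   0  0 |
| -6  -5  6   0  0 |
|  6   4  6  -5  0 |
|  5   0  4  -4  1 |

-360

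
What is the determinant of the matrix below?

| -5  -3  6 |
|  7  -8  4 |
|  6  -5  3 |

Expand along row 1:
  + (-5) · |-8 4; -5 3| = (-5)·(-24 − (-20)) = 20
  − (-3) · |7 4; 6 3| = −(-3)·(21 − 24) = -9
  + 6 · |7 -8; 6 -5| = 6·(-35 − (-48)) = 78
Sum: (20) + (-9) + (78) = 89

89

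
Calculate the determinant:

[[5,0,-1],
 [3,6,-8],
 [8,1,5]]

Expand along column 2:
  + 6 · |5 -1; 8 5| = 6·(25 − (-8)) = 198
  − 1 · |5 -1; 3 -8| = −1·(-40 − (-3)) = 37
Sum: (198) + (37) = 235

235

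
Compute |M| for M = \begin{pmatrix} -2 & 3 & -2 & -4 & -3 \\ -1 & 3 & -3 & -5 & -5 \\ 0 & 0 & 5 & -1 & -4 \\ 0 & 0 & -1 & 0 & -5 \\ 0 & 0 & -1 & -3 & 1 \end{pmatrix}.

279

M is block upper-triangular with a 2×2 block and a 3×3 block on the diagonal, so its determinant equals the product of the determinants of the diagonal blocks.
det of the 2×2 block = -3
det of the 3×3 block = -93
det = (-3)·(-93) = 279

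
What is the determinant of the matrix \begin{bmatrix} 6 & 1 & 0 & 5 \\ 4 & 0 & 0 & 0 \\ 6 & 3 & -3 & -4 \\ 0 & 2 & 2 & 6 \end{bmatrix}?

The determinant is -200.

Expand along row 2 (it has 3 zeros):
  − (4) · M_21   where M_21 = det([1 0 5; 3 -3 -4; 2 2 6]) = 50
det = (-1)·(4)·(50) = -200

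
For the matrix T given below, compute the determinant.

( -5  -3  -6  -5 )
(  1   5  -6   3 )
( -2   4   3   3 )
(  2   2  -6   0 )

Expand along row 4 (it has 1 zero):
  − (2) · M_41   where M_41 = det([-3 -6 -5; 5 -6 3; 4 3 3]) = -96
  + (2) · M_42   where M_42 = det([-5 -6 -5; 1 -6 3; -2 3 3]) = 234
  − (-6) · M_43   where M_43 = det([-5 -3 -5; 1 5 3; -2 4 3]) = -58
det = (-1)·(2)·(-96) + (+1)·(2)·(234) + (-1)·(-6)·(-58) = 312

|T| = 312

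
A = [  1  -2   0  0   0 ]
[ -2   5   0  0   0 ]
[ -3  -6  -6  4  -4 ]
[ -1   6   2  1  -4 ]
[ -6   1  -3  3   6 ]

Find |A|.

det(A) = -144

A is block lower-triangular with a 2×2 block and a 3×3 block on the diagonal, so its determinant equals the product of the determinants of the diagonal blocks.
det of the 2×2 block = 1
det of the 3×3 block = -144
det = (1)·(-144) = -144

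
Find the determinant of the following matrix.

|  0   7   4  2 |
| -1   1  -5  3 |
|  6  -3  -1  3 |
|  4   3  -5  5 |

Expand along row 1 (it has 1 zero):
  − (7) · M_12   where M_12 = det([-1 -5 3; 6 -1 3; 4 -5 5]) = 2
  + (4) · M_13   where M_13 = det([-1 1 3; 6 -3 3; 4 3 5]) = 96
  − (2) · M_14   where M_14 = det([-1 1 -5; 6 -3 -1; 4 3 -5]) = -142
det = (-1)·(7)·(2) + (+1)·(4)·(96) + (-1)·(2)·(-142) = 654

654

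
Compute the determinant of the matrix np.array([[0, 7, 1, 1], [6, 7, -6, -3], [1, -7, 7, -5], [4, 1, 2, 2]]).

The determinant is -2655.

Expand along row 1 (it has 1 zero):
  − (7) · M_12   where M_12 = det([6 -6 -3; 1 7 -5; 4 2 2]) = 354
  + (1) · M_13   where M_13 = det([6 7 -3; 1 -7 -5; 4 1 2]) = -295
  − (1) · M_14   where M_14 = det([6 7 -6; 1 -7 7; 4 1 2]) = -118
det = (-1)·(7)·(354) + (+1)·(1)·(-295) + (-1)·(1)·(-118) = -2655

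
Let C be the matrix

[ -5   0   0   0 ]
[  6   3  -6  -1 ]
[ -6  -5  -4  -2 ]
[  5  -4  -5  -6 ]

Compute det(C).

The determinant is -825.

Expand along row 1 (it has 3 zeros):
  + (-5) · M_11   where M_11 = det([3 -6 -1; -5 -4 -2; -4 -5 -6]) = 165
det = (+1)·(-5)·(165) = -825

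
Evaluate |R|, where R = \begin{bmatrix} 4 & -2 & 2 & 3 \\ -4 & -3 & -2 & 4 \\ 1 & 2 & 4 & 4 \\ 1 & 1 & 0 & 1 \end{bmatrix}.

det(R) = -232

Expand along row 4 (it has 1 zero):
  − (1) · M_41   where M_41 = det([-2 2 3; -3 -2 4; 2 4 4]) = 64
  + (1) · M_42   where M_42 = det([4 2 3; -4 -2 4; 1 4 4]) = -98
  + (1) · M_44   where M_44 = det([4 -2 2; -4 -3 -2; 1 2 4]) = -70
det = (-1)·(1)·(64) + (+1)·(1)·(-98) + (+1)·(1)·(-70) = -232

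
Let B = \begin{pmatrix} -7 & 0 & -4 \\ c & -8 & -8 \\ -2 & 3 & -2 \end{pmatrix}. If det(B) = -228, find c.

Expanding along the column containing c, det(B) is linear in c: det(B) = (-12)·c + (-216).
Set (-12)·c + (-216) = -228  ⇒  (-12)·c = -12  ⇒  c = 1.

c = 1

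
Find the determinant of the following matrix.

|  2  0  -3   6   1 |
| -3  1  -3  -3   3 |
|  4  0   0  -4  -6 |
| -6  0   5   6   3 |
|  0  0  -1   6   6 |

720

Expand along column 2 (it has 4 zeros):
  + (1) · M_22   where M_22 = det([2 -3 6 1; 4 0 -4 -6; -6 5 6 3; 0 -1 6 6]) = 720
det = (+1)·(1)·(720) = 720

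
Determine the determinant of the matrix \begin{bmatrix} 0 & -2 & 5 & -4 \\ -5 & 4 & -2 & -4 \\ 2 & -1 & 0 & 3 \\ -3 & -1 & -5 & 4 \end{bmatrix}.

-117

Expand along row 1 (it has 1 zero):
  − (-2) · M_12   where M_12 = det([-5 -2 -4; 2 0 3; -3 -5 4]) = -1
  + (5) · M_13   where M_13 = det([-5 4 -4; 2 -1 3; -3 -1 4]) = -43
  − (-4) · M_14   where M_14 = det([-5 4 -2; 2 -1 0; -3 -1 -5]) = 25
det = (-1)·(-2)·(-1) + (+1)·(5)·(-43) + (-1)·(-4)·(25) = -117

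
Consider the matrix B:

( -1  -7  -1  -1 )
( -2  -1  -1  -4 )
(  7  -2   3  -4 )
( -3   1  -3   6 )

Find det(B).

Expand along row 1:
  + (-1) · M_11   where M_11 = det([-1 -1 -4; -2 3 -4; 1 -3 6]) = -26
  − (-7) · M_12   where M_12 = det([-2 -1 -4; 7 3 -4; -3 -3 6]) = 66
  + (-1) · M_13   where M_13 = det([-2 -1 -4; 7 -2 -4; -3 1 6]) = 42
  − (-1) · M_14   where M_14 = det([-2 -1 -1; 7 -2 3; -3 1 -3]) = -19
det = (+1)·(-1)·(-26) + (-1)·(-7)·(66) + (+1)·(-1)·(42) + (-1)·(-1)·(-19) = 427

427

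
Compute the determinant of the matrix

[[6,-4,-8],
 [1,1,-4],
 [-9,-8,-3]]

Expand along column 1:
  + 6 · |1 -4; -8 -3| = 6·(-3 − 32) = -210
  − 1 · |-4 -8; -8 -3| = −1·(12 − 64) = 52
  + (-9) · |-4 -8; 1 -4| = (-9)·(16 − (-8)) = -216
Sum: (-210) + (52) + (-216) = -374

-374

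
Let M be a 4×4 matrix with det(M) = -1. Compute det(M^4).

1

det(M^4) = (det M)^4 = (-1)^4 = 1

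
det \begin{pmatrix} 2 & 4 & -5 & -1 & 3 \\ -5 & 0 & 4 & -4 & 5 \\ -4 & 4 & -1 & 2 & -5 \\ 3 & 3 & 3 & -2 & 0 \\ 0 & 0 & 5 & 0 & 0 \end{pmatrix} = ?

Expand along row 5 (it has 4 zeros):
  + (5) · M_53   where M_53 = det([2 4 -1 3; -5 0 -4 5; -4 4 2 -5; 3 3 -2 0]) = -803
det = (+1)·(5)·(-803) = -4015

-4015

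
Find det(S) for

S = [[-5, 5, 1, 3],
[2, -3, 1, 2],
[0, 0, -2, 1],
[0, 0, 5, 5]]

S is block upper-triangular with a 2×2 block and a 2×2 block on the diagonal, so its determinant equals the product of the determinants of the diagonal blocks.
det of the 2×2 block = 5
det of the 2×2 block = -15
det = (5)·(-15) = -75

|S| = -75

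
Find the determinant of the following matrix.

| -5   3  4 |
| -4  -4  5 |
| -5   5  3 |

Expand along row 1:
  + (-5) · |-4 5; 5 3| = (-5)·(-12 − 25) = 185
  − 3 · |-4 5; -5 3| = −3·(-12 − (-25)) = -39
  + 4 · |-4 -4; -5 5| = 4·(-20 − 20) = -160
Sum: (185) + (-39) + (-160) = -14

The determinant is -14.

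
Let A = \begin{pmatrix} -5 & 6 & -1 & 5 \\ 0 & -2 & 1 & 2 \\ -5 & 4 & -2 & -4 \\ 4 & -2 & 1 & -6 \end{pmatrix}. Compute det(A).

|A| = 160

Expand along row 2 (it has 1 zero):
  + (-2) · M_22   where M_22 = det([-5 -1 5; -5 -2 -4; 4 1 -6]) = -19
  − (1) · M_23   where M_23 = det([-5 6 5; -5 4 -4; 4 -2 -6]) = -146
  + (2) · M_24   where M_24 = det([-5 6 -1; -5 4 -2; 4 -2 1]) = -12
det = (+1)·(-2)·(-19) + (-1)·(1)·(-146) + (+1)·(2)·(-12) = 160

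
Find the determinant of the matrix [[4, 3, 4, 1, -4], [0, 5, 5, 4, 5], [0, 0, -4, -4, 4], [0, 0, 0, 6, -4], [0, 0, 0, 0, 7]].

-3360

The matrix is upper triangular, so the determinant is the product of the diagonal entries:
det = (4) · (5) · (-4) · (6) · (7) = -3360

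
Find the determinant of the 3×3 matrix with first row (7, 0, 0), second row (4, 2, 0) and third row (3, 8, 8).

The matrix is lower triangular, so the determinant is the product of the diagonal entries:
det = (7) · (2) · (8) = 112

The determinant is 112.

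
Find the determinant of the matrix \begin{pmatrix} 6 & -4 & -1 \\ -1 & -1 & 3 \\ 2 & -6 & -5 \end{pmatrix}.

126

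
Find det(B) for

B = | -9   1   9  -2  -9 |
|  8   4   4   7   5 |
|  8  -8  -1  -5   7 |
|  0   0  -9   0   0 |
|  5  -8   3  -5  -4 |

The determinant is 486.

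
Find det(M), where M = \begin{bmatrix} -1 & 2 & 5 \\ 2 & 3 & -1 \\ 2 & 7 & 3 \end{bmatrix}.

8

Expand along row 1:
  + (-1) · |3 -1; 7 3| = (-1)·(9 − (-7)) = -16
  − 2 · |2 -1; 2 3| = −2·(6 − (-2)) = -16
  + 5 · |2 3; 2 7| = 5·(14 − 6) = 40
Sum: (-16) + (-16) + (40) = 8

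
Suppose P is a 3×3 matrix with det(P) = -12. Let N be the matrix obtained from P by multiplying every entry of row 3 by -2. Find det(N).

The determinant is 24.

Scaling one row by -2 multiplies the determinant by -2.
det(N) = (-2)·(-12) = 24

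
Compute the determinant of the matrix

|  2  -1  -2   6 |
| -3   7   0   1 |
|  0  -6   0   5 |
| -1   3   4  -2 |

-636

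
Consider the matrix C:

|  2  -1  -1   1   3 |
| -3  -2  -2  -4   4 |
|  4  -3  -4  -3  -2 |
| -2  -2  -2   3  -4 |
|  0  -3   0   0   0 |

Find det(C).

Expand along row 5 (it has 4 zeros):
  − (-3) · M_52   where M_52 = det([2 -1 1 3; -3 -2 -4 4; 4 -4 -3 -2; -2 -2 3 -4]) = -760
det = (-1)·(-3)·(-760) = -2280

|C| = -2280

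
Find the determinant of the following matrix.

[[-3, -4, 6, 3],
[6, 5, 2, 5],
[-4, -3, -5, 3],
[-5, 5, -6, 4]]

The determinant is -3408.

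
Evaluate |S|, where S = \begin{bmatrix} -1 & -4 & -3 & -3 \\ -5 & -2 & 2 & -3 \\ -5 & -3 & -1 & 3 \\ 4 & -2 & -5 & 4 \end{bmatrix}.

Expand along row 1:
  + (-1) · M_11   where M_11 = det([-2 2 -3; -3 -1 3; -2 -5 4]) = -49
  − (-4) · M_12   where M_12 = det([-5 2 -3; -5 -1 3; 4 -5 4]) = -78
  + (-3) · M_13   where M_13 = det([-5 -2 -3; -5 -3 3; 4 -2 4]) = -100
  − (-3) · M_14   where M_14 = det([-5 -2 2; -5 -3 -1; 4 -2 -5]) = 37
det = (+1)·(-1)·(-49) + (-1)·(-4)·(-78) + (+1)·(-3)·(-100) + (-1)·(-3)·(37) = 148

The determinant is 148.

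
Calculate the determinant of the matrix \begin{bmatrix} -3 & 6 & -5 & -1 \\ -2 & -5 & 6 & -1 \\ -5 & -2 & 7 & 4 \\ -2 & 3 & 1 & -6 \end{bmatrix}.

The determinant is -957.

Expand along row 1:
  + (-3) · M_11   where M_11 = det([-5 6 -1; -2 7 4; 3 1 -6]) = 253
  − (6) · M_12   where M_12 = det([-2 6 -1; -5 7 4; -2 1 -6]) = -145
  + (-5) · M_13   where M_13 = det([-2 -5 -1; -5 -2 4; -2 3 -6]) = 209
  − (-1) · M_14   where M_14 = det([-2 -5 6; -5 -2 7; -2 3 1]) = -23
det = (+1)·(-3)·(253) + (-1)·(6)·(-145) + (+1)·(-5)·(209) + (-1)·(-1)·(-23) = -957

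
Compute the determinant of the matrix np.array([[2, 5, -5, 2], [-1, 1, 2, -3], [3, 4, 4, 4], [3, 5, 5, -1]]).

The determinant is -333.

Expand along row 1:
  + (2) · M_11   where M_11 = det([1 2 -3; 4 4 4; 5 5 -1]) = 24
  − (5) · M_12   where M_12 = det([-1 2 -3; 3 4 4; 3 5 -1]) = 45
  + (-5) · M_13   where M_13 = det([-1 1 -3; 3 4 4; 3 5 -1]) = 30
  − (2) · M_14   where M_14 = det([-1 1 2; 3 4 4; 3 5 5]) = 3
det = (+1)·(2)·(24) + (-1)·(5)·(45) + (+1)·(-5)·(30) + (-1)·(2)·(3) = -333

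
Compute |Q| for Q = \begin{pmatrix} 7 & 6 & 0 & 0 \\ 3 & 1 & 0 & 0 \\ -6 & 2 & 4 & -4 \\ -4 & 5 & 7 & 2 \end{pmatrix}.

det(Q) = -396

Q is block lower-triangular with a 2×2 block and a 2×2 block on the diagonal, so its determinant equals the product of the determinants of the diagonal blocks.
det of the 2×2 block = -11
det of the 2×2 block = 36
det = (-11)·(36) = -396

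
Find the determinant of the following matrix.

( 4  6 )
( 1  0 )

-6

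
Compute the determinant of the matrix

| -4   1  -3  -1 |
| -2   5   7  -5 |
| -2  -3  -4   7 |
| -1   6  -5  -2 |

-1384

Expand along row 1:
  + (-4) · M_11   where M_11 = det([5 7 -5; -3 -4 7; 6 -5 -2]) = 272
  − (1) · M_12   where M_12 = det([-2 7 -5; -2 -4 7; -1 -5 -2]) = -193
  + (-3) · M_13   where M_13 = det([-2 5 -5; -2 -3 7; -1 6 -2]) = 92
  − (-1) · M_14   where M_14 = det([-2 5 7; -2 -3 -4; -1 6 -5]) = -213
det = (+1)·(-4)·(272) + (-1)·(1)·(-193) + (+1)·(-3)·(92) + (-1)·(-1)·(-213) = -1384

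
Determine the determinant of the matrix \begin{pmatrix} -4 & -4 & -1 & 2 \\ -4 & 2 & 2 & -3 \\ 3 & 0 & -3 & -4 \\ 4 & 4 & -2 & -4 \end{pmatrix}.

Expand along row 3 (it has 1 zero):
  + (3) · M_31   where M_31 = det([-4 -1 2; 2 2 -3; 4 -2 -4]) = 36
  + (-3) · M_33   where M_33 = det([-4 -4 2; -4 2 -3; 4 4 -4]) = 48
  − (-4) · M_34   where M_34 = det([-4 -4 -1; -4 2 2; 4 4 -2]) = 72
det = (+1)·(3)·(36) + (+1)·(-3)·(48) + (-1)·(-4)·(72) = 252

252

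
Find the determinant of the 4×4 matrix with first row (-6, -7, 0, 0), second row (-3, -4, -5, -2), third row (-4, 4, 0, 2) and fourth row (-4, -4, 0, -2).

The determinant is 560.

Expand along column 3 (it has 3 zeros):
  − (-5) · M_23   where M_23 = det([-6 -7 0; -4 4 2; -4 -4 -2]) = 112
det = (-1)·(-5)·(112) = 560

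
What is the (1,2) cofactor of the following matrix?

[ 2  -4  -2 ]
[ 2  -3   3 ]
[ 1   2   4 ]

Delete row 1 and column 2; the remaining 2×2 submatrix is [2 3; 1 4].
Its determinant is 2·4 − 3·1 = 5.
The cofactor carries sign (−1)^(1+2) = −1, so C_{1,2} = −(5) = -5.

The cofactor is -5.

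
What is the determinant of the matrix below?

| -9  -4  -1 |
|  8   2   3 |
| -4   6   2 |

182

Expand along column 1:
  + (-9) · |2 3; 6 2| = (-9)·(4 − 18) = 126
  − 8 · |-4 -1; 6 2| = −8·(-8 − (-6)) = 16
  + (-4) · |-4 -1; 2 3| = (-4)·(-12 − (-2)) = 40
Sum: (126) + (16) + (40) = 182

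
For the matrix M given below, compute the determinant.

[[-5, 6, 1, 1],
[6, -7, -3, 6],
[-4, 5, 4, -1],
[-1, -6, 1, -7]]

The determinant is -684.

Expand along row 1:
  + (-5) · M_11   where M_11 = det([-7 -3 6; 5 4 -1; -6 1 -7]) = 240
  − (6) · M_12   where M_12 = det([6 -3 6; -4 4 -1; -1 1 -7]) = -81
  + (1) · M_13   where M_13 = det([6 -7 6; -4 5 -1; -1 -6 -7]) = 117
  − (1) · M_14   where M_14 = det([6 -7 -3; -4 5 4; -1 -6 1]) = 87
det = (+1)·(-5)·(240) + (-1)·(6)·(-81) + (+1)·(1)·(117) + (-1)·(1)·(87) = -684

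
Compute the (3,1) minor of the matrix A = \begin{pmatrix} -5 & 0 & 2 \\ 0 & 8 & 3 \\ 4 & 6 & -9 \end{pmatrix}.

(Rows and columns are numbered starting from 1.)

Delete row 3 and column 1; the remaining 2×2 submatrix is [0 2; 8 3].
Its determinant is 0·3 − 2·8 = -16.

-16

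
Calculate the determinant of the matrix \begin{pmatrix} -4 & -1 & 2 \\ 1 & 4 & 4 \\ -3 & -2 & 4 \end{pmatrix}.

Expand along row 1:
  + (-4) · |4 4; -2 4| = (-4)·(16 − (-8)) = -96
  − (-1) · |1 4; -3 4| = −(-1)·(4 − (-12)) = 16
  + 2 · |1 4; -3 -2| = 2·(-2 − (-12)) = 20
Sum: (-96) + (16) + (20) = -60

-60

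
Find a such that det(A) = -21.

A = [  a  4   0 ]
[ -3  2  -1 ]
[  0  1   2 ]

Expanding along the row containing a, det(A) is linear in a: det(A) = (5)·a + (24).
Set (5)·a + (24) = -21  ⇒  (5)·a = -45  ⇒  a = -9.

-9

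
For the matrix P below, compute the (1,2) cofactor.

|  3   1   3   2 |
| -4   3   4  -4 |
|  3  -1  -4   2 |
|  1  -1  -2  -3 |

Delete row 1 and column 2; the remaining 3×3 submatrix is [-4 4 -4; 3 -4 2; 1 -2 -3].
Its determinant is -12.
The cofactor carries sign (−1)^(1+2) = −1, so C_{1,2} = −(-12) = 12.

12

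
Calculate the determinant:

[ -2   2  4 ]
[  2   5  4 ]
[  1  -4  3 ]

Expand along column 1:
  + (-2) · |5 4; -4 3| = (-2)·(15 − (-16)) = -62
  − 2 · |2 4; -4 3| = −2·(6 − (-16)) = -44
  + 1 · |2 4; 5 4| = 1·(8 − 20) = -12
Sum: (-62) + (-44) + (-12) = -118

-118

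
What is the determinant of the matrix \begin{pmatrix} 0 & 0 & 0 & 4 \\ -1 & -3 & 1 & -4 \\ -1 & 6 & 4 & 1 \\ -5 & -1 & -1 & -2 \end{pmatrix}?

-384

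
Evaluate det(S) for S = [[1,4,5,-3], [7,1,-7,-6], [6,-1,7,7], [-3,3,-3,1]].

Expand along row 1:
  + (1) · M_11   where M_11 = det([1 -7 -6; -1 7 7; 3 -3 1]) = -18
  − (4) · M_12   where M_12 = det([7 -7 -6; 6 7 7; -3 -3 1]) = 367
  + (5) · M_13   where M_13 = det([7 1 -6; 6 -1 7; -3 3 1]) = -271
  − (-3) · M_14   where M_14 = det([7 1 -7; 6 -1 7; -3 3 -3]) = -234
det = (+1)·(1)·(-18) + (-1)·(4)·(367) + (+1)·(5)·(-271) + (-1)·(-3)·(-234) = -3543

-3543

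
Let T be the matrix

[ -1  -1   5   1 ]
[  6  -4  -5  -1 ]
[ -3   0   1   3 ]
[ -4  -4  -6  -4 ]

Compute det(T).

The determinant is 910.

Expand along row 3 (it has 1 zero):
  + (-3) · M_31   where M_31 = det([-1 5 1; -4 -5 -1; -4 -6 -4]) = -70
  + (1) · M_33   where M_33 = det([-1 -1 1; 6 -4 -1; -4 -4 -4]) = -80
  − (3) · M_34   where M_34 = det([-1 -1 5; 6 -4 -5; -4 -4 -6]) = -260
det = (+1)·(-3)·(-70) + (+1)·(1)·(-80) + (-1)·(3)·(-260) = 910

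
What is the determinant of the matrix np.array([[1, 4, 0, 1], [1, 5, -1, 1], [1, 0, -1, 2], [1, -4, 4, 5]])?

Expand along row 1 (it has 1 zero):
  + (1) · M_11   where M_11 = det([5 -1 1; 0 -1 2; -4 4 5]) = -61
  − (4) · M_12   where M_12 = det([1 -1 1; 1 -1 2; 1 4 5]) = -5
  − (1) · M_14   where M_14 = det([1 5 -1; 1 0 -1; 1 -4 4]) = -25
det = (+1)·(1)·(-61) + (-1)·(4)·(-5) + (-1)·(1)·(-25) = -16

The determinant is -16.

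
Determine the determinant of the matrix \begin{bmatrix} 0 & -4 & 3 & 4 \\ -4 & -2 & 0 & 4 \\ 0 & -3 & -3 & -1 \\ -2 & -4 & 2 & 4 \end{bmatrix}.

-68

Expand along column 1 (it has 2 zeros):
  − (-4) · M_21   where M_21 = det([-4 3 4; -3 -3 -1; -4 2 4]) = 16
  − (-2) · M_41   where M_41 = det([-4 3 4; -2 0 4; -3 -3 -1]) = -66
det = (-1)·(-4)·(16) + (-1)·(-2)·(-66) = -68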